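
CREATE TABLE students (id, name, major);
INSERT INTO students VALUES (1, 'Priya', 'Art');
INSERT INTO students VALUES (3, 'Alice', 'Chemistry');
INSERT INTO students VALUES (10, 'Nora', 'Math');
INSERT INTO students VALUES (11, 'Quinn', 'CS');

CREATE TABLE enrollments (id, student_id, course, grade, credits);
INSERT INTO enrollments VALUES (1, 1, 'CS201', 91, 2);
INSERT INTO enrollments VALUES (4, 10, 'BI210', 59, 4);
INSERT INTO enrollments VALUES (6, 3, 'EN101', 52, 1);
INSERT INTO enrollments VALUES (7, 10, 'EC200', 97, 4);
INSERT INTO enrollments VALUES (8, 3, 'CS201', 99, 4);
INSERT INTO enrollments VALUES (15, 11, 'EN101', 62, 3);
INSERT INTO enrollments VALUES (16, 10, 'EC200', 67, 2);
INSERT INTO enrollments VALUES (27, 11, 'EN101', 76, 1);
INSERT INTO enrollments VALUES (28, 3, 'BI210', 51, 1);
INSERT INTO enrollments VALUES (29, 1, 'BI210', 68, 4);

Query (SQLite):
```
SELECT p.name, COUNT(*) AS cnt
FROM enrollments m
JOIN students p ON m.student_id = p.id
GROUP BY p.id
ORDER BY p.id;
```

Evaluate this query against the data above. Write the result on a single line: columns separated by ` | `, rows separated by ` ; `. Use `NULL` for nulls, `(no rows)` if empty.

Join each enrollments row to its students via student_id.
Group joined rows by students.id; compute COUNT(*) per group.
  1: ids {1, 29} → COUNT(*)=2
  3: ids {6, 8, 28} → COUNT(*)=3
  10: ids {4, 7, 16} → COUNT(*)=3
  11: ids {15, 27} → COUNT(*)=2

Priya | 2 ; Alice | 3 ; Nora | 3 ; Quinn | 2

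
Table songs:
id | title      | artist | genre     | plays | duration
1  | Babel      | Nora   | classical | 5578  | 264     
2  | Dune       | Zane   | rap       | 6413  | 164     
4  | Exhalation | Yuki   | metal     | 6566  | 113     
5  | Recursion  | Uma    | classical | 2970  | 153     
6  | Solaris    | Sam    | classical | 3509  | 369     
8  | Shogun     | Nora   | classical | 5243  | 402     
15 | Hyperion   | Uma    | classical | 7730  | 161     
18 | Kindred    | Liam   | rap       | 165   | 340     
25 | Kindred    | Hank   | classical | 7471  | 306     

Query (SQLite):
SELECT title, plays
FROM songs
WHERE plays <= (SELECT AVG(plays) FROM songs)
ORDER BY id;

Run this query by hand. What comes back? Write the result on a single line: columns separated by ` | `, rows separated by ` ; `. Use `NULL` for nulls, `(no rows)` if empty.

Recursion | 2970 ; Solaris | 3509 ; Kindred | 165

Scalar subquery: AVG(plays) over all songs rows = 5071.666667 (≈; comparison uses full precision).
Keep rows where plays <= that value.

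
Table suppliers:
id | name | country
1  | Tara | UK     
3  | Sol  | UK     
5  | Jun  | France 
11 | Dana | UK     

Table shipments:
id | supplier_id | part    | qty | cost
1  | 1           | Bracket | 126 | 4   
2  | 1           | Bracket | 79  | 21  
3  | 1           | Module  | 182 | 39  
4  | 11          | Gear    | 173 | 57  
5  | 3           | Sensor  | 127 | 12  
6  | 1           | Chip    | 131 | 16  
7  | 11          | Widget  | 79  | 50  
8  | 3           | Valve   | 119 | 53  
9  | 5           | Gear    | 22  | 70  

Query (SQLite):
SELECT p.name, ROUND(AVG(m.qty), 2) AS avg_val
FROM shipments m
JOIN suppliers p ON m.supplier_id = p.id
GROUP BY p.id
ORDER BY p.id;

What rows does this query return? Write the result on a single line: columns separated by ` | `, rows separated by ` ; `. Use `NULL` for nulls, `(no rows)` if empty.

Tara | 129.5 ; Sol | 123 ; Jun | 22 ; Dana | 126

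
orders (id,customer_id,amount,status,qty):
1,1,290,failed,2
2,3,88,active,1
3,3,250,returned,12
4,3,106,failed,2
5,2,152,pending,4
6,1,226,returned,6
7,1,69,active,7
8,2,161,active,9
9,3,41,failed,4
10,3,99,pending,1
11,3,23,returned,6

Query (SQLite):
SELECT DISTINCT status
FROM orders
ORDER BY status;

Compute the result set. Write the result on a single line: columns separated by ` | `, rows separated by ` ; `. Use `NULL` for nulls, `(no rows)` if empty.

active ; failed ; pending ; returned

Collect distinct status values from orders.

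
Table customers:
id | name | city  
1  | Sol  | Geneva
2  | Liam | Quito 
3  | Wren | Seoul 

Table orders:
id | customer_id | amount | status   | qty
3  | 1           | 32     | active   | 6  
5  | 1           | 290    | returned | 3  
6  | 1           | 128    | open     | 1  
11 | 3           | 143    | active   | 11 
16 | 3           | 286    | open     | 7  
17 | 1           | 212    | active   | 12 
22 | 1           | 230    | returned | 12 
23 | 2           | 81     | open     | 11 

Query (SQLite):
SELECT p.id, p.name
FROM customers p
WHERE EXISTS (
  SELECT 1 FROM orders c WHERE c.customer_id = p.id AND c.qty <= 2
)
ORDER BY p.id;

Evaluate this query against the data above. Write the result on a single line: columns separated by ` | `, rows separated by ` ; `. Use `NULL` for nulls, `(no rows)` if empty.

1 | Sol

For each customers row, check whether any orders with matching customer_id has qty <= 2.
Keep rows where that is true.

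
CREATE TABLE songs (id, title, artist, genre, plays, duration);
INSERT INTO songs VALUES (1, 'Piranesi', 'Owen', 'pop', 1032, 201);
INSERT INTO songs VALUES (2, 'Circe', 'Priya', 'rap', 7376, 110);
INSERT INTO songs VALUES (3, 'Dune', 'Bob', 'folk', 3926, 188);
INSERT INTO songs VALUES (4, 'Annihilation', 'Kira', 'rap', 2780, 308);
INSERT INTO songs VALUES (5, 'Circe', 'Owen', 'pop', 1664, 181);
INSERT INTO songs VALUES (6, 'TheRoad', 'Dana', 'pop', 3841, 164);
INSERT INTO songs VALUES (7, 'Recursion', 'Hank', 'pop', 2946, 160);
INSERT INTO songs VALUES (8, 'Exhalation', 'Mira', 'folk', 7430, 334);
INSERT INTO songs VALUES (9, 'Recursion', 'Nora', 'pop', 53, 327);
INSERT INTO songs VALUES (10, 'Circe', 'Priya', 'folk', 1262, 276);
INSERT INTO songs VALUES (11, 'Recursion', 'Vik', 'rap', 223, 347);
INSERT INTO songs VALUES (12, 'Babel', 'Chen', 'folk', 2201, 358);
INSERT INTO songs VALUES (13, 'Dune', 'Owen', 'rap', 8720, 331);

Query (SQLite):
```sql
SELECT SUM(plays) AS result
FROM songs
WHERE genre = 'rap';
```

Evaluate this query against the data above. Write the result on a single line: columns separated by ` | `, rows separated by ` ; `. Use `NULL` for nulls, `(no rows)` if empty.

19099

Rows where genre='rap' → plays values: [7376, 2780, 223, 8720].
SUM of non-NULL values = 19099.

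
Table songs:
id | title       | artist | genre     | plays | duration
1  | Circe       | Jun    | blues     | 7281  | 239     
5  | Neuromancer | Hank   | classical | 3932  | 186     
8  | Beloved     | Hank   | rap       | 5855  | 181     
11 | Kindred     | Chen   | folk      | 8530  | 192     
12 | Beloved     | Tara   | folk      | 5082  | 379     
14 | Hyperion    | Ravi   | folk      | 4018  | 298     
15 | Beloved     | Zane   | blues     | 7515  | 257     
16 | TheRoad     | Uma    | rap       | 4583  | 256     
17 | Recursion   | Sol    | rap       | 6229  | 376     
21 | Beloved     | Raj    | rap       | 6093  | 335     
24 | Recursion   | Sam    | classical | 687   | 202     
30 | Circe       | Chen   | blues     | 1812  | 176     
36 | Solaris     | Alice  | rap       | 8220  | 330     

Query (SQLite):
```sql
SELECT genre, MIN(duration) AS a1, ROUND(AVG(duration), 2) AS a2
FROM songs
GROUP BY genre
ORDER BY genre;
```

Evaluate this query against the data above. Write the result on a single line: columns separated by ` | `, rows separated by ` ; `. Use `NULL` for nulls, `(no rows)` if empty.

blues | 176 | 224 ; classical | 186 | 194 ; folk | 192 | 289.67 ; rap | 181 | 295.6

Group songs by genre.
Per group compute: MIN(duration), ROUND(AVG(duration), 2).
  blues: ids {1, 15, 30} → MIN(duration)=176, ROUND(AVG(duration), 2)=224
  classical: ids {5, 24} → MIN(duration)=186, ROUND(AVG(duration), 2)=194
  folk: ids {11, 12, 14} → MIN(duration)=192, ROUND(AVG(duration), 2)=289.67
  rap: ids {8, 16, 17, 21, 36} → MIN(duration)=181, ROUND(AVG(duration), 2)=295.6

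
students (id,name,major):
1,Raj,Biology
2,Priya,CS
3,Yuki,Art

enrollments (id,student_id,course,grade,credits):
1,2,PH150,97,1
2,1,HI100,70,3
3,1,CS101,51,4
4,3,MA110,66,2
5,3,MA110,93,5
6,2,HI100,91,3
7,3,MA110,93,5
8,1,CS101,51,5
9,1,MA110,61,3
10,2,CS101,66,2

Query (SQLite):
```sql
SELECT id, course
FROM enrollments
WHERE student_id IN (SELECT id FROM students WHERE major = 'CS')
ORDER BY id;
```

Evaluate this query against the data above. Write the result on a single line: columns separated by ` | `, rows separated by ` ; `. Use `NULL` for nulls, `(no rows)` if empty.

1 | PH150 ; 6 | HI100 ; 10 | CS101

Inner query: students.id where major = 'CS'.
Outer: keep enrollments rows whose student_id is in that set.
Inner query → {2}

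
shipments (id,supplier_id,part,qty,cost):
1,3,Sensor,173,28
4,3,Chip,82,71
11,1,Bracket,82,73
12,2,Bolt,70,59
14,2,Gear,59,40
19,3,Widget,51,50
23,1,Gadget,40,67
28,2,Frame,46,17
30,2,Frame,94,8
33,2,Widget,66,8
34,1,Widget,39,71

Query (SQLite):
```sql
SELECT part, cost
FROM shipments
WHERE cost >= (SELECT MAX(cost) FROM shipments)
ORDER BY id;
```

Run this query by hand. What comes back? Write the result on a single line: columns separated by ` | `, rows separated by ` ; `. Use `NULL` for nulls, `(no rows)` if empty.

Scalar subquery: MAX(cost) over all shipments rows = 73.
Keep rows where cost >= that value.

Bracket | 73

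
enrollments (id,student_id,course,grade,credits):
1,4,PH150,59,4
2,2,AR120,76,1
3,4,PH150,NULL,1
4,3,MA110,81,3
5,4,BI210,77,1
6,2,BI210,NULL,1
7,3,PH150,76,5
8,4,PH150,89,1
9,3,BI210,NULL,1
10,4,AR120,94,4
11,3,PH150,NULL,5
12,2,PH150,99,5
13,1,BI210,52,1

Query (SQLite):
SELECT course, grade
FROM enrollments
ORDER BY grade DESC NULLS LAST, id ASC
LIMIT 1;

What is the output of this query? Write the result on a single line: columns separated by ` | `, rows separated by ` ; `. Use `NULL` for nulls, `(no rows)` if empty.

PH150 | 99

Sort by grade desc, tiebreak id asc: (99, id=12), (94, id=10), (89, id=8), (81, id=4) …. Take first 1.
NULLS LAST: NULL grade rows go after all non-NULL rows (among themselves ordered by id asc).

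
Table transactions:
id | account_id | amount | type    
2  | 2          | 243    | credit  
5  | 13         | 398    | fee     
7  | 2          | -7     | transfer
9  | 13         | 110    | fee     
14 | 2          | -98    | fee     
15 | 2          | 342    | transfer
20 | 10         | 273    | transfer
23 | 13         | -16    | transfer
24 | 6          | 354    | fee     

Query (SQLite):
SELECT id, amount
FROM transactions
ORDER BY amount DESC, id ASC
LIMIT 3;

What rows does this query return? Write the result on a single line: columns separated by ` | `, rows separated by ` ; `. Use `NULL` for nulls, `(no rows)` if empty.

Sort by amount desc, tiebreak id asc: (398, id=5), (354, id=24), (342, id=15), (273, id=20), (243, id=2), (110, id=9) …. Take first 3.

5 | 398 ; 24 | 354 ; 15 | 342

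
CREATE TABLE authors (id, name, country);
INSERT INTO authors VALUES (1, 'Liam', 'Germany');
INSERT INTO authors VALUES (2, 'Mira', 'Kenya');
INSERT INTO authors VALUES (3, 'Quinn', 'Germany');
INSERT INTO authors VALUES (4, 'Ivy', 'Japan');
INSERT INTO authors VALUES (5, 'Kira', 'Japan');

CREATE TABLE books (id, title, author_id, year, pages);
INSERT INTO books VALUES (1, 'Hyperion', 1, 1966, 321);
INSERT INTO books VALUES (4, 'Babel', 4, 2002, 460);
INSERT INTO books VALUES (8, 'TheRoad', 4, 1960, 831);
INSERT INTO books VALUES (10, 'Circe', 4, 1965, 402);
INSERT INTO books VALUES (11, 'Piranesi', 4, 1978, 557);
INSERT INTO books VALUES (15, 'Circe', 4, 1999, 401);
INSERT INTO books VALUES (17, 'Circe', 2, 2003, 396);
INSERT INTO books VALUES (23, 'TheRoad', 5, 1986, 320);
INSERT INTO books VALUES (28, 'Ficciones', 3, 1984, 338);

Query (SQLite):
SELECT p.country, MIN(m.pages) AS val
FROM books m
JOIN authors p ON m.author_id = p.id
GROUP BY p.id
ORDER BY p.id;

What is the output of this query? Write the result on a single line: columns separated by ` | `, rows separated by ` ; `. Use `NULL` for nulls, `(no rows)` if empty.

Germany | 321 ; Kenya | 396 ; Germany | 338 ; Japan | 401 ; Japan | 320

Join each books row to its authors via author_id.
Group joined rows by authors.id; compute MIN(m.pages) per group.
  1: ids {1} → MIN(m.pages)=321
  2: ids {17} → MIN(m.pages)=396
  3: ids {28} → MIN(m.pages)=338
  4: ids {4, 8, 10, 11, 15} → MIN(m.pages)=401
  5: ids {23} → MIN(m.pages)=320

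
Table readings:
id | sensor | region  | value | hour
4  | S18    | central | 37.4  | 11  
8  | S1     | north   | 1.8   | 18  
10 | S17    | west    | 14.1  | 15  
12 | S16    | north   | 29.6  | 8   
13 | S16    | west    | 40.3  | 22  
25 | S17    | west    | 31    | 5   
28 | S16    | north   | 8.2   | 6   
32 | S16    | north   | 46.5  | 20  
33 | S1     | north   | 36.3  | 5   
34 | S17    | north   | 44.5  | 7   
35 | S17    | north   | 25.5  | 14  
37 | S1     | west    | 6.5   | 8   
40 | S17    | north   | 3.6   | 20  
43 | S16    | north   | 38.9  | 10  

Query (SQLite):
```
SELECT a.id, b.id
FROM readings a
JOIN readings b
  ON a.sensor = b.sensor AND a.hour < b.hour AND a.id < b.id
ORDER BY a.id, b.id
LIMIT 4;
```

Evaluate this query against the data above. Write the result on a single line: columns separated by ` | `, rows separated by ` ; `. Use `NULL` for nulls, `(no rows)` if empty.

10 | 40 ; 12 | 13 ; 12 | 32 ; 12 | 43

Pairs (a,b) with same sensor, a.hour < b.hour, a.id < b.id.
sensor groups: S1:{8,33,37} S16:{12,13,28,32,43} S17:{10,25,34,35,40} S18:{4}
Ordered by (a.id, b.id); first 4.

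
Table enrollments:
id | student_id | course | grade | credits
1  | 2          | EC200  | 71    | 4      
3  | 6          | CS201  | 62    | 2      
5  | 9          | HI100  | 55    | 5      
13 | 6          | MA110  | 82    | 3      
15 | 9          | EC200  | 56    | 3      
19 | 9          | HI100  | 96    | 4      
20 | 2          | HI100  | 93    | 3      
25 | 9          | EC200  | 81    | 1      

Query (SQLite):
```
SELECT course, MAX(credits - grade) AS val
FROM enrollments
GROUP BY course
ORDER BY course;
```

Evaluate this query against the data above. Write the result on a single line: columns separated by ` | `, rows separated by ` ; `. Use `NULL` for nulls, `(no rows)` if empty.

CS201 | -60 ; EC200 | -53 ; HI100 | -50 ; MA110 | -79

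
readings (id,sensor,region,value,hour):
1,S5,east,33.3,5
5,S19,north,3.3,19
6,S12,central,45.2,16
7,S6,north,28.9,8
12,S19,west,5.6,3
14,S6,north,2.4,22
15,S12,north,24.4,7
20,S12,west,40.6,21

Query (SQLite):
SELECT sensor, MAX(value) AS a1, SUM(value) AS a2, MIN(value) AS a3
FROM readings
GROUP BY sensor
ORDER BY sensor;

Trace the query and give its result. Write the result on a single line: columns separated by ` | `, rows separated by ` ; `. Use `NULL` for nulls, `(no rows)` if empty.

S12 | 45.2 | 110.2 | 24.4 ; S19 | 5.6 | 8.9 | 3.3 ; S5 | 33.3 | 33.3 | 33.3 ; S6 | 28.9 | 31.3 | 2.4

Group readings by sensor.
Per group compute: MAX(value), SUM(value), MIN(value).
  S12: ids {6, 15, 20} → MAX(value)=45.2, SUM(value)=110.2, MIN(value)=24.4
  S19: ids {5, 12} → MAX(value)=5.6, SUM(value)=8.9, MIN(value)=3.3
  S5: ids {1} → MAX(value)=33.3, SUM(value)=33.3, MIN(value)=33.3
  S6: ids {7, 14} → MAX(value)=28.9, SUM(value)=31.3, MIN(value)=2.4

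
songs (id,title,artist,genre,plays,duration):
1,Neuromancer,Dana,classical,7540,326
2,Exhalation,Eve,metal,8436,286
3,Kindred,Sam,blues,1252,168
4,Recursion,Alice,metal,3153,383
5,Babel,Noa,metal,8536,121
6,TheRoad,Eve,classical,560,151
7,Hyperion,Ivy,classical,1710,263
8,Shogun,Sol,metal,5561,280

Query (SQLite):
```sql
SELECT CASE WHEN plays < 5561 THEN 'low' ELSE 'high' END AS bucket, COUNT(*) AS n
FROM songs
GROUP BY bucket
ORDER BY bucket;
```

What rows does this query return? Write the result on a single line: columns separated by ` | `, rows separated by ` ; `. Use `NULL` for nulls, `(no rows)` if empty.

Bucket rows by plays < 5561 → 'low' else 'high'; count each bucket.

high | 4 ; low | 4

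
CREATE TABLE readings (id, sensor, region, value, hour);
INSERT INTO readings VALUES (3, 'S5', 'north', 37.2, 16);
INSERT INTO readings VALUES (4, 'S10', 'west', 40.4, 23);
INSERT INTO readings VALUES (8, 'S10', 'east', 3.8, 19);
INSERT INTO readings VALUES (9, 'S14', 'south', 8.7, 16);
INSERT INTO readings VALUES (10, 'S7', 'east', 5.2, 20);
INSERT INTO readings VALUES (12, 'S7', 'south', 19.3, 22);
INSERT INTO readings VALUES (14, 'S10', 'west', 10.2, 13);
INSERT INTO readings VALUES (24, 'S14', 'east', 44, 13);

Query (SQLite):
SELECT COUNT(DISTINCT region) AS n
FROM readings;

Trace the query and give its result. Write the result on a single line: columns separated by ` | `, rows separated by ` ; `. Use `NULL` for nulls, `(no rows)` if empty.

Count distinct non-NULL region values.

4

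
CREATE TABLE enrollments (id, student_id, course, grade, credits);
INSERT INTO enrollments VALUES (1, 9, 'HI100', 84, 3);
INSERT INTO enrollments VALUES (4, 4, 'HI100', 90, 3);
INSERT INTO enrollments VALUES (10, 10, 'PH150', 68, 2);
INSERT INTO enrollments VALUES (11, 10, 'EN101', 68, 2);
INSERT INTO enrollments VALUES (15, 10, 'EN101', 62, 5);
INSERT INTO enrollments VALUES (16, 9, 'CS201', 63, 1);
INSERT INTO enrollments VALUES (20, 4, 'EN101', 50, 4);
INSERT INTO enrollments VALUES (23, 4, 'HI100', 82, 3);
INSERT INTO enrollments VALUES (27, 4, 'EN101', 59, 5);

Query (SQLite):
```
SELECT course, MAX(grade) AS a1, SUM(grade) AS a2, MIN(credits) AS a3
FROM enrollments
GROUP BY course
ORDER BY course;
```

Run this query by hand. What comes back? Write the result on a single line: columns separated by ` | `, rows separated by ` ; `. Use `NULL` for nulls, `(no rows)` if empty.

Group enrollments by course.
Per group compute: MAX(grade), SUM(grade), MIN(credits).
  CS201: ids {16} → MAX(grade)=63, SUM(grade)=63, MIN(credits)=1
  EN101: ids {11, 15, 20, 27} → MAX(grade)=68, SUM(grade)=239, MIN(credits)=2
  HI100: ids {1, 4, 23} → MAX(grade)=90, SUM(grade)=256, MIN(credits)=3
  PH150: ids {10} → MAX(grade)=68, SUM(grade)=68, MIN(credits)=2

CS201 | 63 | 63 | 1 ; EN101 | 68 | 239 | 2 ; HI100 | 90 | 256 | 3 ; PH150 | 68 | 68 | 2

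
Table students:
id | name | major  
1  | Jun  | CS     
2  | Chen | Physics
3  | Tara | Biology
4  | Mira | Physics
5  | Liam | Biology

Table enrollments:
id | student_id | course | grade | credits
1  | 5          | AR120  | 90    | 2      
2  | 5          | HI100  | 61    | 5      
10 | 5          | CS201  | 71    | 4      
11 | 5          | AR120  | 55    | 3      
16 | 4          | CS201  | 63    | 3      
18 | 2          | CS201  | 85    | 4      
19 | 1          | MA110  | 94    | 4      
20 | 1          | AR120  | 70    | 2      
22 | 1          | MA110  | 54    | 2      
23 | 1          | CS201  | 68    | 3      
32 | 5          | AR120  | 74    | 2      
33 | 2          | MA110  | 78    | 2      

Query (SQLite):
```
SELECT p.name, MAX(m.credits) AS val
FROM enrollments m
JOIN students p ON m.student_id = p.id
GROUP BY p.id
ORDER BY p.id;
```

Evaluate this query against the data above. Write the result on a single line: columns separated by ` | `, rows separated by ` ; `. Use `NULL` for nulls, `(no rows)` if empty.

Jun | 4 ; Chen | 4 ; Mira | 3 ; Liam | 5

Join each enrollments row to its students via student_id.
Group joined rows by students.id; compute MAX(m.credits) per group.
  1: ids {19, 20, 22, 23} → MAX(m.credits)=4
  2: ids {18, 33} → MAX(m.credits)=4
  4: ids {16} → MAX(m.credits)=3
  5: ids {1, 2, 10, 11, 32} → MAX(m.credits)=5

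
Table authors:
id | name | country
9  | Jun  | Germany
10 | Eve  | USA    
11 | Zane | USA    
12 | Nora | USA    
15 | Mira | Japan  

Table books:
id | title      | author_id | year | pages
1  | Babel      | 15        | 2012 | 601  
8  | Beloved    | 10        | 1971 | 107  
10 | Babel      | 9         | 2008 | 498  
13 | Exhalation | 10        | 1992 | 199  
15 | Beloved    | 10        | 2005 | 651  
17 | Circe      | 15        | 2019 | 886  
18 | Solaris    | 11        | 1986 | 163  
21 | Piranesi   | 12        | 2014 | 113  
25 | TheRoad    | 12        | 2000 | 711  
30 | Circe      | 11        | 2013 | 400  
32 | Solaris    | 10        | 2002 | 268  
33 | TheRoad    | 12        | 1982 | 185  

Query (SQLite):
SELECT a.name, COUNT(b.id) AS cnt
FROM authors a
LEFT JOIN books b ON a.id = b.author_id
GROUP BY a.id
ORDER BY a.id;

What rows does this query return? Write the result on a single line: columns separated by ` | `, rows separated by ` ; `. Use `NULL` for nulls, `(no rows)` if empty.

Jun | 1 ; Eve | 4 ; Zane | 2 ; Nora | 3 ; Mira | 2

LEFT JOIN keeps every authors row; unmatched ones get NULL for books columns.
Group by authors.id and compute COUNT(b.id). COUNT(col) of an all-NULL group is 0.
  9: ids {10} → COUNT(b.id)=1
  10: ids {8, 13, 15, 32} → COUNT(b.id)=4
  11: ids {18, 30} → COUNT(b.id)=2
  12: ids {21, 25, 33} → COUNT(b.id)=3
  15: ids {1, 17} → COUNT(b.id)=2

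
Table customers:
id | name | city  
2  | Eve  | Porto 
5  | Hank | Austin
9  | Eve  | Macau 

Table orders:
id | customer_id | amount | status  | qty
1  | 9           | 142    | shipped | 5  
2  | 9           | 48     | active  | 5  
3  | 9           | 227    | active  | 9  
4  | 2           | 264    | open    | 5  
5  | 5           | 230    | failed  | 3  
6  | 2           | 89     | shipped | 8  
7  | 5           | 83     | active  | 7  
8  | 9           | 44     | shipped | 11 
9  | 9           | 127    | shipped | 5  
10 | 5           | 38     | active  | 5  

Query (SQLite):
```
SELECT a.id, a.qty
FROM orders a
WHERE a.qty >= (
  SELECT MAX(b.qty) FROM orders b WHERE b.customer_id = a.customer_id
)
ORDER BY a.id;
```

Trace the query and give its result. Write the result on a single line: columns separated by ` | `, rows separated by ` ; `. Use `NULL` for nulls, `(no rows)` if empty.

6 | 8 ; 7 | 7 ; 8 | 11

For each orders row a, compute MAX(qty) over rows sharing a.customer_id.
Keep row a if a.qty >= that per-group MAX.
  customer_id=2: MAX(qty) = 8
  customer_id=5: MAX(qty) = 7
  customer_id=9: MAX(qty) = 11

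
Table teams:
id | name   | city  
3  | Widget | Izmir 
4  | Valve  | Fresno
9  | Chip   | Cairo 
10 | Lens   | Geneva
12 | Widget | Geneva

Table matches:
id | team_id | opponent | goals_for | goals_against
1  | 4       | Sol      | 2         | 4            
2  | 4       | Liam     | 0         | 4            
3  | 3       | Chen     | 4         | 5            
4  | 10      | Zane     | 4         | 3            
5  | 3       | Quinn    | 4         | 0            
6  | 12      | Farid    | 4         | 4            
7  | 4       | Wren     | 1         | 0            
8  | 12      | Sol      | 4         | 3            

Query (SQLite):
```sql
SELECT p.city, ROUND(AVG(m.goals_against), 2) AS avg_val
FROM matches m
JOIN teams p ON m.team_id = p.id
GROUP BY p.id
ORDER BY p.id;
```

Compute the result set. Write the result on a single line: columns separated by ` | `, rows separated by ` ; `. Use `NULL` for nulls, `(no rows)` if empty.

Join each matches row to its teams via team_id.
Group joined rows by teams.id; compute ROUND(AVG(m.goals_against), 2) per group.
  3: ids {3, 5} → ROUND(AVG(m.goals_against), 2)=2.5
  4: ids {1, 2, 7} → ROUND(AVG(m.goals_against), 2)=2.67
  10: ids {4} → ROUND(AVG(m.goals_against), 2)=3
  12: ids {6, 8} → ROUND(AVG(m.goals_against), 2)=3.5

Izmir | 2.5 ; Fresno | 2.67 ; Geneva | 3 ; Geneva | 3.5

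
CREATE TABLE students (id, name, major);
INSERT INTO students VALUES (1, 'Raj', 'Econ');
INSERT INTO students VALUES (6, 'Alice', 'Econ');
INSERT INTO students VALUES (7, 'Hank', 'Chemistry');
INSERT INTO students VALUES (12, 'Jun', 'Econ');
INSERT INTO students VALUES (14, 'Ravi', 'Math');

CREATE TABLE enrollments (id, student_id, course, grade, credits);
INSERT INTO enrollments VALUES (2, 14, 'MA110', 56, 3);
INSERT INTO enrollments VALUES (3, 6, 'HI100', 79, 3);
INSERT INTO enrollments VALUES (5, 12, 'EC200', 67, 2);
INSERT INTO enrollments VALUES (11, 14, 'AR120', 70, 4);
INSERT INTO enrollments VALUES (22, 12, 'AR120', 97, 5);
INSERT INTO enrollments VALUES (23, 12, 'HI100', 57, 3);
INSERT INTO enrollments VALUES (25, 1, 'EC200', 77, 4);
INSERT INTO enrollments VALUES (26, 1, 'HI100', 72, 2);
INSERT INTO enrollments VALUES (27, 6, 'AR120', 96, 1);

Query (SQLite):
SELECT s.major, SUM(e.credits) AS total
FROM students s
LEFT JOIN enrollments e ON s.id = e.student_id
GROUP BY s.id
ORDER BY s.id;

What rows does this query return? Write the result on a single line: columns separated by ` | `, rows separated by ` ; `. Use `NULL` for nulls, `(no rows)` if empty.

Econ | 6 ; Econ | 4 ; Chemistry | NULL ; Econ | 10 ; Math | 7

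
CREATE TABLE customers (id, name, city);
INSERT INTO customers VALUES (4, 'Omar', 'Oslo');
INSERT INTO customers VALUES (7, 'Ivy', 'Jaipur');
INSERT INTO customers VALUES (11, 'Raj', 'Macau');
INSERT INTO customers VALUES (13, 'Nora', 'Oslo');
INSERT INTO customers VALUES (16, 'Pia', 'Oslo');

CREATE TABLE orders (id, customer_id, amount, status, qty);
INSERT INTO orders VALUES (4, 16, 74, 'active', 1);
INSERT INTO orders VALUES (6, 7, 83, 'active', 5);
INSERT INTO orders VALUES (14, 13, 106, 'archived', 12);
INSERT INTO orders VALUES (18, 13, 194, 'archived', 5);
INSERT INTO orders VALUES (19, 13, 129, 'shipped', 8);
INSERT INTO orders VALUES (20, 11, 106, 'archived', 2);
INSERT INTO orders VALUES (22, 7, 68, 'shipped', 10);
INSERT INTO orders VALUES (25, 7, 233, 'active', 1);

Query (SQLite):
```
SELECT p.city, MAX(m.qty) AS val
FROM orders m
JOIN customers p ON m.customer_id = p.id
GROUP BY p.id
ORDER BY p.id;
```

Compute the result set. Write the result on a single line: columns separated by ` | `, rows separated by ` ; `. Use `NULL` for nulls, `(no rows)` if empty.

Jaipur | 10 ; Macau | 2 ; Oslo | 12 ; Oslo | 1

Join each orders row to its customers via customer_id.
Group joined rows by customers.id; compute MAX(m.qty) per group.
  7: ids {6, 22, 25} → MAX(m.qty)=10
  11: ids {20} → MAX(m.qty)=2
  13: ids {14, 18, 19} → MAX(m.qty)=12
  16: ids {4} → MAX(m.qty)=1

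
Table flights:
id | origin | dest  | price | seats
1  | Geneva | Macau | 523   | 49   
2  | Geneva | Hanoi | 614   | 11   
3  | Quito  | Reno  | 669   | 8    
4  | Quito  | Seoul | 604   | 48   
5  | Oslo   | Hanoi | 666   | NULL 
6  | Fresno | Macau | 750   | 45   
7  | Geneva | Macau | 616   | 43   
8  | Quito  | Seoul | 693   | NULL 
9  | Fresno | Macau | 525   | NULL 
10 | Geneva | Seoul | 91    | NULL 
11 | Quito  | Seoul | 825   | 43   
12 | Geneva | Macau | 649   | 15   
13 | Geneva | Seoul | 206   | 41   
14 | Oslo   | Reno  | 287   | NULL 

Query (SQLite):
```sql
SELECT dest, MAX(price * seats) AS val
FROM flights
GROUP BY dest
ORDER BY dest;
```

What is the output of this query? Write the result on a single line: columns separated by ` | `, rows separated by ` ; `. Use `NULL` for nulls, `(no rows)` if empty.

Hanoi | 6754 ; Macau | 33750 ; Reno | 5352 ; Seoul | 35475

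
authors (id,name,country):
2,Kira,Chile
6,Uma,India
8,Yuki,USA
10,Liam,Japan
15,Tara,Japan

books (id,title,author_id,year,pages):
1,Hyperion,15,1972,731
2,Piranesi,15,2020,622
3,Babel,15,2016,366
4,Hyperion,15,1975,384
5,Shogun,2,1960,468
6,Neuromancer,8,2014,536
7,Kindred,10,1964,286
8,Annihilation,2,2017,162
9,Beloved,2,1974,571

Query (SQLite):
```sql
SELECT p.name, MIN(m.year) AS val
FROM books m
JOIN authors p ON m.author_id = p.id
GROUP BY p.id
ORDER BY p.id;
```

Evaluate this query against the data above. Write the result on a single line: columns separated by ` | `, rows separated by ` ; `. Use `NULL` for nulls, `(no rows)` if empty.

Join each books row to its authors via author_id.
Group joined rows by authors.id; compute MIN(m.year) per group.
  2: ids {5, 8, 9} → MIN(m.year)=1960
  8: ids {6} → MIN(m.year)=2014
  10: ids {7} → MIN(m.year)=1964
  15: ids {1, 2, 3, 4} → MIN(m.year)=1972

Kira | 1960 ; Yuki | 2014 ; Liam | 1964 ; Tara | 1972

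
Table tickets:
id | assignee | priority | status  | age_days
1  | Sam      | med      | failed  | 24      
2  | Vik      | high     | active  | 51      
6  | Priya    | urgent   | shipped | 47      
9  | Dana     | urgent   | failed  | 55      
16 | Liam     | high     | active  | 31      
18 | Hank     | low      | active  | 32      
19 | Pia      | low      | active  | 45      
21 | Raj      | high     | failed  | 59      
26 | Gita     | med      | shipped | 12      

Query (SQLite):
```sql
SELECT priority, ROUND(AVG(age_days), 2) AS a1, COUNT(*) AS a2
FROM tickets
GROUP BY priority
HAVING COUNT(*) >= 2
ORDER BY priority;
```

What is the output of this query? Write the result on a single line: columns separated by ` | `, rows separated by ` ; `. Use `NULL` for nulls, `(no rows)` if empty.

high | 47 | 3 ; low | 38.5 | 2 ; med | 18 | 2 ; urgent | 51 | 2

Group tickets by priority.
Per group compute: ROUND(AVG(age_days), 2), COUNT(*).
HAVING: drop groups with fewer than 2 rows.
  high: ids {2, 16, 21} → ROUND(AVG(age_days), 2)=47, COUNT(*)=3
  low: ids {18, 19} → ROUND(AVG(age_days), 2)=38.5, COUNT(*)=2
  med: ids {1, 26} → ROUND(AVG(age_days), 2)=18, COUNT(*)=2
  urgent: ids {6, 9} → ROUND(AVG(age_days), 2)=51, COUNT(*)=2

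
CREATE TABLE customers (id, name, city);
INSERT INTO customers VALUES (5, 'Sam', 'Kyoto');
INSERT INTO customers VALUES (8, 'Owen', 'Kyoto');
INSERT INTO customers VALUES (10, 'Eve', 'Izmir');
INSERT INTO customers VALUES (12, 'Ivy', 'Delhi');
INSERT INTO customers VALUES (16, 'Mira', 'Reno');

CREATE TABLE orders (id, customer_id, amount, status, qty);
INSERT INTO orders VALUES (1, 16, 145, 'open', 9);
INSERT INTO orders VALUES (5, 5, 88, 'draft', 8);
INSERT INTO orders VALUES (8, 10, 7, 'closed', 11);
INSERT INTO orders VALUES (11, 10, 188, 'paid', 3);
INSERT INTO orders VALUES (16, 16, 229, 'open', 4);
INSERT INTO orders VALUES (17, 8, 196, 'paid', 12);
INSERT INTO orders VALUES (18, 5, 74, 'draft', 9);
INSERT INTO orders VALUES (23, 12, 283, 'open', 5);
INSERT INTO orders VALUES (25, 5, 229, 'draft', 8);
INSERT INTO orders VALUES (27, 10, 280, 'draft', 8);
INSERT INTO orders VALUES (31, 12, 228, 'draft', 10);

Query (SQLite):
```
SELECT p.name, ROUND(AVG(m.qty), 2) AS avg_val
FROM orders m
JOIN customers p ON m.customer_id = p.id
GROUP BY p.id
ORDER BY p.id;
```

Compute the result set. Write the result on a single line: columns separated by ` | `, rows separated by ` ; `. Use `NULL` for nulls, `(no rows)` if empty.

Sam | 8.33 ; Owen | 12 ; Eve | 7.33 ; Ivy | 7.5 ; Mira | 6.5

Join each orders row to its customers via customer_id.
Group joined rows by customers.id; compute ROUND(AVG(m.qty), 2) per group.
  5: ids {5, 18, 25} → ROUND(AVG(m.qty), 2)=8.33
  8: ids {17} → ROUND(AVG(m.qty), 2)=12
  10: ids {8, 11, 27} → ROUND(AVG(m.qty), 2)=7.33
  12: ids {23, 31} → ROUND(AVG(m.qty), 2)=7.5
  16: ids {1, 16} → ROUND(AVG(m.qty), 2)=6.5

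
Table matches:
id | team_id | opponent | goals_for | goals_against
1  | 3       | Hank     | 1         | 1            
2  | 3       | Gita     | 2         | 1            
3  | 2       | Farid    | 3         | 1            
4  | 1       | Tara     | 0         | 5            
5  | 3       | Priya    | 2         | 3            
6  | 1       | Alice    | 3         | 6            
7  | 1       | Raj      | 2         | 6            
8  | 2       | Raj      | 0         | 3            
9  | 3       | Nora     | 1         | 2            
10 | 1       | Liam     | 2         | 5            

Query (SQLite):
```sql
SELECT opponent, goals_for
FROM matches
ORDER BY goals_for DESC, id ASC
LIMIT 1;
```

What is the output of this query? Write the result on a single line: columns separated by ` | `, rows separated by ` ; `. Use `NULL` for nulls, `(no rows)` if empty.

Farid | 3

Sort by goals_for desc, tiebreak id asc: (3, id=3), (3, id=6), (2, id=2), (2, id=5) …. Take first 1.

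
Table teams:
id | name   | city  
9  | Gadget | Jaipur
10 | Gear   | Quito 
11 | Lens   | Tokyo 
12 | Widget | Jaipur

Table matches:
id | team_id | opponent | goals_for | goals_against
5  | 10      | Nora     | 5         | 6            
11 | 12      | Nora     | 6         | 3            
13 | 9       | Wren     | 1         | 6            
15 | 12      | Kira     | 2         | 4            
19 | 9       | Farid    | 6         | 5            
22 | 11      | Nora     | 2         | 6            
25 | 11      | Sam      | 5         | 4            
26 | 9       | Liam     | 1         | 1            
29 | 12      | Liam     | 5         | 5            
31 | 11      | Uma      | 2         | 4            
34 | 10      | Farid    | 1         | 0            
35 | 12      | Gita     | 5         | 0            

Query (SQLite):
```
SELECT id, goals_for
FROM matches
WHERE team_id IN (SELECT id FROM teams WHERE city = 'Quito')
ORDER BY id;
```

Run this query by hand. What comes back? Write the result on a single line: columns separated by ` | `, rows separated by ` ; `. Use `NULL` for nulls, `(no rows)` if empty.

5 | 5 ; 34 | 1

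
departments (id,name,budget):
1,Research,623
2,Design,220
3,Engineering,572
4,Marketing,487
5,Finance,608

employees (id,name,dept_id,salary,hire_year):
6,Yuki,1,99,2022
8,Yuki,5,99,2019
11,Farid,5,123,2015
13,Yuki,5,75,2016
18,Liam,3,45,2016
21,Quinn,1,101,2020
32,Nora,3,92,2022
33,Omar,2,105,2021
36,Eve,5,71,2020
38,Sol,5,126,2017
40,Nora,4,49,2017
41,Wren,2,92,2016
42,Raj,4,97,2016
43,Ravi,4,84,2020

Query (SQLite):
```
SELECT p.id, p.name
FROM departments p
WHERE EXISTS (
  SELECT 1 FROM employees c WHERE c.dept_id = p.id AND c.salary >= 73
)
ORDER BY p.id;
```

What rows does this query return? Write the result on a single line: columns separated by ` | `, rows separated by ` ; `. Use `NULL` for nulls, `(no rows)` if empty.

For each departments row, check whether any employees with matching dept_id has salary >= 73.
Keep rows where that is true.

1 | Research ; 2 | Design ; 3 | Engineering ; 4 | Marketing ; 5 | Finance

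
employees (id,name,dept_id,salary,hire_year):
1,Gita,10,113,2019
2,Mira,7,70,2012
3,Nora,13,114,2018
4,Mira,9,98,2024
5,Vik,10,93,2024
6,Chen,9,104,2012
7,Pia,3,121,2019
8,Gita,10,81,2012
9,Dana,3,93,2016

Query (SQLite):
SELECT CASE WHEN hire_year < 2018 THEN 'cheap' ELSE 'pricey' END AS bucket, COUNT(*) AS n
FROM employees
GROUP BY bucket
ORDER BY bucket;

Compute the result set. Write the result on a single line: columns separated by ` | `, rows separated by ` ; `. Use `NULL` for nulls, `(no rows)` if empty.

cheap | 4 ; pricey | 5

Bucket rows by hire_year < 2018 → 'cheap' else 'pricey'; count each bucket.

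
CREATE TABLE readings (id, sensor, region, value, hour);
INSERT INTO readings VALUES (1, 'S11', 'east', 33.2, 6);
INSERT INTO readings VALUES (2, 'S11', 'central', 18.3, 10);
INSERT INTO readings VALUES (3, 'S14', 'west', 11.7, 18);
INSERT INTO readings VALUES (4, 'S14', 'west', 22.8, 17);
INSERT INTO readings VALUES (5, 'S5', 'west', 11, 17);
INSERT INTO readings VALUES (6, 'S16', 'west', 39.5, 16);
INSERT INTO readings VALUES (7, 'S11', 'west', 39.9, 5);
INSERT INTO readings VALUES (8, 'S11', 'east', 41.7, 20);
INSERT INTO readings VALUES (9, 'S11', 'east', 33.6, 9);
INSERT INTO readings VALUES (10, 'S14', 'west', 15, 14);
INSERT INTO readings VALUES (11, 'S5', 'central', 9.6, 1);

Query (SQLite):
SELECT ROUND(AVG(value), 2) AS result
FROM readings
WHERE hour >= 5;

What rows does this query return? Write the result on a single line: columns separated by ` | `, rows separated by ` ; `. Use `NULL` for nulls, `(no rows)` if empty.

Rows where hour >= 5 → value values: [33.2, 18.3, 11.7, 22.8, 11, 39.5, 39.9, 41.7, 33.6, 15].
AVG = 266.7 / 10 (rounded to 2 dp).

26.67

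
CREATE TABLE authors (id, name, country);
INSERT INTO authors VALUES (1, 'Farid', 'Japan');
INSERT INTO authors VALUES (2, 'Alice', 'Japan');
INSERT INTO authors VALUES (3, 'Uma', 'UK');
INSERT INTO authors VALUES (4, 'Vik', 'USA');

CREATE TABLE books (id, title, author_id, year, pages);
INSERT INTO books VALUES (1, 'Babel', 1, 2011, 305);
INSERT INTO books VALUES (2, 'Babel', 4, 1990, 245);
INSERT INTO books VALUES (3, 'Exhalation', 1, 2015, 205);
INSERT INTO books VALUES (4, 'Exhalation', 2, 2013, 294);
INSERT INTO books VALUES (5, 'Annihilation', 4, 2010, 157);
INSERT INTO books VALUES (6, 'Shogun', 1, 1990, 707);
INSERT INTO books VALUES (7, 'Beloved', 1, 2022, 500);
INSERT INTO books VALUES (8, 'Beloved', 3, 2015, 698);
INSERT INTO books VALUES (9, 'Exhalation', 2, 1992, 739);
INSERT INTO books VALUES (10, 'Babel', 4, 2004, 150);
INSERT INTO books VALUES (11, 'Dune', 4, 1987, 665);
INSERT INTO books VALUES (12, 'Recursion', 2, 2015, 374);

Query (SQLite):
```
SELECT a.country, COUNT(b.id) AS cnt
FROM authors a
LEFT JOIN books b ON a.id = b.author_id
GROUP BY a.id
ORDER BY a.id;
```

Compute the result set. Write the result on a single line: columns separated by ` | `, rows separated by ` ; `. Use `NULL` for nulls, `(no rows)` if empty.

Japan | 4 ; Japan | 3 ; UK | 1 ; USA | 4

LEFT JOIN keeps every authors row; unmatched ones get NULL for books columns.
Group by authors.id and compute COUNT(b.id). COUNT(col) of an all-NULL group is 0.
  1: ids {1, 3, 6, 7} → COUNT(b.id)=4
  2: ids {4, 9, 12} → COUNT(b.id)=3
  3: ids {8} → COUNT(b.id)=1
  4: ids {2, 5, 10, 11} → COUNT(b.id)=4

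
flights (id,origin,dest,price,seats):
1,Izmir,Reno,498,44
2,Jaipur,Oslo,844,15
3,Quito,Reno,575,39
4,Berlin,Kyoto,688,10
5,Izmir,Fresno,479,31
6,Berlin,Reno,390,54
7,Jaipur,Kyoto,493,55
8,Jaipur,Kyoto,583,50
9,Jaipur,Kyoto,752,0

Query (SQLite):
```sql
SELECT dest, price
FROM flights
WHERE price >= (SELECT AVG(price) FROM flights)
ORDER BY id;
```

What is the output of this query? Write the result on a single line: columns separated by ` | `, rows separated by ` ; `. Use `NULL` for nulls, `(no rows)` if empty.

Scalar subquery: AVG(price) over all flights rows = 589.111111 (≈; comparison uses full precision).
Keep rows where price >= that value.

Oslo | 844 ; Kyoto | 688 ; Kyoto | 752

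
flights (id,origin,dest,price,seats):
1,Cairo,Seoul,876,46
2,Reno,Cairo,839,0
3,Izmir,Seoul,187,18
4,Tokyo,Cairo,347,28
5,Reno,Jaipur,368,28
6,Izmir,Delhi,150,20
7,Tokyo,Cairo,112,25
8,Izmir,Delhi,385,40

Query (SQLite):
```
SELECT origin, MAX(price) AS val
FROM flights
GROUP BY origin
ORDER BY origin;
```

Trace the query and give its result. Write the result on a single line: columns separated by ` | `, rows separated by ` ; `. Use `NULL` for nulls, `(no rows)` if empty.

Partition flights by origin; compute MAX(price) within each group.
  Cairo: ids {1} → MAX(price)=876
  Izmir: ids {3, 6, 8} → MAX(price)=385
  Reno: ids {2, 5} → MAX(price)=839
  Tokyo: ids {4, 7} → MAX(price)=347

Cairo | 876 ; Izmir | 385 ; Reno | 839 ; Tokyo | 347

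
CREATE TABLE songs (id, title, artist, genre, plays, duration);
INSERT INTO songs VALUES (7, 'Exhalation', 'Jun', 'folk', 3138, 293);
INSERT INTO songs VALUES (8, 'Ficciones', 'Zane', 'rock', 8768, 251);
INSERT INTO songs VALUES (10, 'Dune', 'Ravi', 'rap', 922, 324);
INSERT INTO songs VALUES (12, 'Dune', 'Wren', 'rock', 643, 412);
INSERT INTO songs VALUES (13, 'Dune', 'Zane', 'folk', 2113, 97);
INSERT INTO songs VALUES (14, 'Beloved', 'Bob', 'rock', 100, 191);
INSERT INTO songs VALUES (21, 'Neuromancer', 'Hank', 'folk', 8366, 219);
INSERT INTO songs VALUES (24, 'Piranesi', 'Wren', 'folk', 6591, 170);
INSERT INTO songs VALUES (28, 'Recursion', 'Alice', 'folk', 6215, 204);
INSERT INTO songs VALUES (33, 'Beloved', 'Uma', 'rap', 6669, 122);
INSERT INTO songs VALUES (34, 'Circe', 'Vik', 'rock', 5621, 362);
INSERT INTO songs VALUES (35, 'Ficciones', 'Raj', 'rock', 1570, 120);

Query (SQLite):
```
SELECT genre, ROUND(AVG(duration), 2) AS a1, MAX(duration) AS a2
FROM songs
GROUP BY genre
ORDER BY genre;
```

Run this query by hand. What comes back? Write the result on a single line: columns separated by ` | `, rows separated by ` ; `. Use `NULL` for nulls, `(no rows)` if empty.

folk | 196.6 | 293 ; rap | 223 | 324 ; rock | 267.2 | 412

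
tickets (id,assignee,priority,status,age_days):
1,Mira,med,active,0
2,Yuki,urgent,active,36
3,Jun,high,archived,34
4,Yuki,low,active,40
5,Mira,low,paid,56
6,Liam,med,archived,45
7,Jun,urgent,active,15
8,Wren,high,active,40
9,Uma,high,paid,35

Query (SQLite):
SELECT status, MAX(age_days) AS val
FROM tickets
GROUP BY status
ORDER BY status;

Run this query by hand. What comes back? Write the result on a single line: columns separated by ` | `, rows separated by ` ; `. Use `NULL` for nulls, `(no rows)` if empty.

Partition tickets by status; compute MAX(age_days) within each group.
  active: ids {1, 2, 4, 7, 8} → MAX(age_days)=40
  archived: ids {3, 6} → MAX(age_days)=45
  paid: ids {5, 9} → MAX(age_days)=56

active | 40 ; archived | 45 ; paid | 56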